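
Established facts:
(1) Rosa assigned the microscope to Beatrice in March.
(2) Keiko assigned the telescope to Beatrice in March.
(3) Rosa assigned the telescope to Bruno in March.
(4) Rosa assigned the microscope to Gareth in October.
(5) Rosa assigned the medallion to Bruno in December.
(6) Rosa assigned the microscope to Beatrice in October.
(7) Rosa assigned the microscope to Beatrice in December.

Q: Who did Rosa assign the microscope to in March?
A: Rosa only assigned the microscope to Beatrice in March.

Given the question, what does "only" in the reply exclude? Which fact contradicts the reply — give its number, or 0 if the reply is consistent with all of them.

Answering "Who did ... to ...?" puts focus on the recipient — here, "Beatrice".
So "only" ranges over recipients; the rest (Rosa as agent and the microscope as thing and in March as setting) is presupposed.
No fact keeps Rosa as agent and the microscope as thing and in March as setting while changing the recipient; every other fact differs on something backgrounded. The reply stands.
(Fact (6) would refute a reading with focus on the setting — but that is not what the question asks.)

0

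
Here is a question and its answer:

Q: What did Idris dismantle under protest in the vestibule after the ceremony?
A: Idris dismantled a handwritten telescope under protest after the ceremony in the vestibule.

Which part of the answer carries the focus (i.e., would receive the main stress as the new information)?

a handwritten telescope

The wh-word "what" asks about the direct object.
In the answer, "Idris", "after the ceremony", "under protest" and "in the vestibule" are given — repeated from the question.
The constituent filling the direct object gap is "a handwritten telescope"; that is the focus and would carry nuclear stress.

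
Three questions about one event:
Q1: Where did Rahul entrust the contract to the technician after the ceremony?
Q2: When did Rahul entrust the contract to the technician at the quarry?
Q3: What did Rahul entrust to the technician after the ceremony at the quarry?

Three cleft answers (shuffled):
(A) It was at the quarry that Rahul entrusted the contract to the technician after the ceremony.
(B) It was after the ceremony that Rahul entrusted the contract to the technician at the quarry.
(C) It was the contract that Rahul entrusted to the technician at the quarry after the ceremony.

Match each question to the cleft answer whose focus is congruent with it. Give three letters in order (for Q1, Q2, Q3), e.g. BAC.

Q1 asks about the location; cleft (A) focuses "at the quarry", which is the location — so Q1 → A.
Q2 asks about the time; cleft (B) focuses "after the ceremony", which is the time — so Q2 → B.
Q3 asks about the direct object; cleft (C) focuses "the contract", which is the direct object — so Q3 → C.
Mapping: Q1→A, Q2→B, Q3→C.

ABC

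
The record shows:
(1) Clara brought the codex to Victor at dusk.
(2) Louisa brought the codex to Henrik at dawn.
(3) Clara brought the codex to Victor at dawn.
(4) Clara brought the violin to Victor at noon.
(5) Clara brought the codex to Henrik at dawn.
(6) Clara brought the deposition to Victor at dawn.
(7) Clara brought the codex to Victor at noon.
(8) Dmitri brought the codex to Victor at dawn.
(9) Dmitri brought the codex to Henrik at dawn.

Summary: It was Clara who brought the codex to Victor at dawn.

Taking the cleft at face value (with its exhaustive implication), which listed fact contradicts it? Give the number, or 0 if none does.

8

Focus of the cleft: "Clara" (the agent). Presupposed background: thing = the codex, recipient = Victor, setting = at dawn.
The exhaustive reading says no other agent fits that background.
But fact (8) also has thing = the codex, recipient = Victor, setting = at dawn, with agent = Dmitri — so the exhaustive reading fails.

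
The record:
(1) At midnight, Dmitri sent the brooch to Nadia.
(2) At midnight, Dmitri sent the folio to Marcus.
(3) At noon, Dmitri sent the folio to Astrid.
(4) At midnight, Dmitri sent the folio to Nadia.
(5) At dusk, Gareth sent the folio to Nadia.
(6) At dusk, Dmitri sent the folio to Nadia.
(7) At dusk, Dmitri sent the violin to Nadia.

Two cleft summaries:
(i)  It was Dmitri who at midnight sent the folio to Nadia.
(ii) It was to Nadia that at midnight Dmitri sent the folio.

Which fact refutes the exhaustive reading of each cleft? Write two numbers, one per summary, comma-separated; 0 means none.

0, 2

Summary (i) focuses "Dmitri" (the agent); background same thing, recipient, setting (the folio / Nadia / at midnight). No fact matches that background with a different agent, so 0.
Summary (ii) focuses "Nadia" (the recipient); background same agent, thing, setting (Dmitri / the folio / at midnight). Fact (2) matches that background with recipient = Marcus — refutes (ii).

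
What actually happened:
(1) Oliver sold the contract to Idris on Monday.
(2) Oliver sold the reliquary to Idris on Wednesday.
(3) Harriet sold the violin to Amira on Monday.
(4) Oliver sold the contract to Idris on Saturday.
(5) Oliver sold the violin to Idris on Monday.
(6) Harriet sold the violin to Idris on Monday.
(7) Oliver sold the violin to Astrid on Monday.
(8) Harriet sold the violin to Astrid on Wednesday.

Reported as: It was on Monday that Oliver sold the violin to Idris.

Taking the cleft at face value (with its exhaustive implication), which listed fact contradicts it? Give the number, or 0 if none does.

0

The cleft puts "on Monday" in focus and presupposes the open proposition with Oliver as agent and the violin as thing and Idris as recipient.
The exhaustive reading says no other setting fits that background.
Every other fact differs from the presupposition on some backgrounded slot, so none challenges the exhaustivity.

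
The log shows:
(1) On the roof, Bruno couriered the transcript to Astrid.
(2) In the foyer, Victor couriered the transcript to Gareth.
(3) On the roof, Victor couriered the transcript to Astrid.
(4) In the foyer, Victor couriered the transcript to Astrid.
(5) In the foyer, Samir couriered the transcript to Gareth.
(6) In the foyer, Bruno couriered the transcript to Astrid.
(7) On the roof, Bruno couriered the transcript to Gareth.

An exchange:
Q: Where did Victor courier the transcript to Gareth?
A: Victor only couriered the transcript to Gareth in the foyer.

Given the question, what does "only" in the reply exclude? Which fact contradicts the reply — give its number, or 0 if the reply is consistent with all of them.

0

Answering "Where did ...?" puts focus on the setting — here, "in the foyer".
So "only" ranges over settings; the rest (same agent, thing, recipient (Victor / the transcript / Gareth)) is presupposed.
No fact keeps same agent, thing, recipient (Victor / the transcript / Gareth) while changing the setting; every other fact differs on something backgrounded. The reply stands.
(Fact (4) would refute a reading with focus on the recipient — but that is not what the question asks.)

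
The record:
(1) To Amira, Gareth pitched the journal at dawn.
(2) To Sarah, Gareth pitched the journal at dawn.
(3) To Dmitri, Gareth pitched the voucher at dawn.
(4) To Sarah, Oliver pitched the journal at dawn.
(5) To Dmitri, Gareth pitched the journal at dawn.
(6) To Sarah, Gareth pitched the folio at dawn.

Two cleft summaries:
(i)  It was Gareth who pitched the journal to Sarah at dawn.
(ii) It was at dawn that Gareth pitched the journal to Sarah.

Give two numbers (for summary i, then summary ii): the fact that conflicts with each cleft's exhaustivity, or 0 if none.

4, 0

(i): focus "Gareth". Looking for same thing, recipient, setting (the journal / Sarah / at dawn) with some other agent — fact (4) has Oliver there. Refuted.
(ii): focus "at dawn". No fact shares same agent, thing, recipient (Gareth / the journal / Sarah) with a different setting. 0.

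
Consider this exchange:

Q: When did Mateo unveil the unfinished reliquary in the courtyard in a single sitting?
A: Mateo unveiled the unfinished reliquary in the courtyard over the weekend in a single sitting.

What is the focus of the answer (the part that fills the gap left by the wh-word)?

The wh-word "when" asks about the time.
In the answer, "Mateo", "the unfinished reliquary", "in the courtyard" and "in a single sitting" are given — repeated from the question.
The constituent filling the time gap is "over the weekend"; that is the focus and would carry nuclear stress.

over the weekend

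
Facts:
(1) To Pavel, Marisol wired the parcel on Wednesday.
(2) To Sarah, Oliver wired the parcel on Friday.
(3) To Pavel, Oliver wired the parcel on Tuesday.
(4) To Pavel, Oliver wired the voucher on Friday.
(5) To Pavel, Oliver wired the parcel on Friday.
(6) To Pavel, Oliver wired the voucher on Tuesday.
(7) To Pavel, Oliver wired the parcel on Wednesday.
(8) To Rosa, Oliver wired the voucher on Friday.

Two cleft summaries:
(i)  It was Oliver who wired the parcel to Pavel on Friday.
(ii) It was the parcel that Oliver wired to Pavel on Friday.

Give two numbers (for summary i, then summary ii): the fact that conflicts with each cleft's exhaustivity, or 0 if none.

0, 4

Summary (i) focuses "Oliver" (the agent); background the parcel as thing and Pavel as recipient and on Friday as setting. No fact matches that background with a different agent, so 0.
Summary (ii) focuses "the parcel" (the thing); background Oliver as agent and Pavel as recipient and on Friday as setting. Fact (4) matches that background with thing = the voucher — refutes (ii).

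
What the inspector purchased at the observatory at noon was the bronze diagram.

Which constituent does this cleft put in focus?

the bronze diagram

In a pseudo-cleft "What ... was X", the post-copular constituent X is the focus.
Here the focus is "the bronze diagram". The backgrounded (presupposed) material includes "the inspector", "at noon" and "at the observatory".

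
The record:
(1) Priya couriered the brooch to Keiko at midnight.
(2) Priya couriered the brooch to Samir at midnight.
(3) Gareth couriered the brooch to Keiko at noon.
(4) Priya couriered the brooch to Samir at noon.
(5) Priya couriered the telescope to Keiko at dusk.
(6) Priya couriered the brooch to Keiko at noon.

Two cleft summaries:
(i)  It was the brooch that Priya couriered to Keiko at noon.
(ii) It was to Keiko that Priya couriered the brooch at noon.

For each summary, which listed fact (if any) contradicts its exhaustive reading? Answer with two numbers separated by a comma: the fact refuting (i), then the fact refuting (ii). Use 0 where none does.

0, 4

(i): focus "the brooch". No fact shares Priya as agent and Keiko as recipient and at noon as setting with a different thing. 0.
(ii): focus "Keiko". Looking for Priya as agent and the brooch as thing and at noon as setting with some other recipient — fact (4) has Samir there. Refuted.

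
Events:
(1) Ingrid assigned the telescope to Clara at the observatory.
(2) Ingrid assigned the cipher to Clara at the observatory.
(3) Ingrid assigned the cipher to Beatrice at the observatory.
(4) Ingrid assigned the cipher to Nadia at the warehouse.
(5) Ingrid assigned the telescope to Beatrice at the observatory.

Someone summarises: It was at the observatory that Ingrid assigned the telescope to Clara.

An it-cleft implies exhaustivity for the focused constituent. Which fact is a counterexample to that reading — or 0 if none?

0

Focus of the cleft: "at the observatory" (the setting). Presupposed background: agent = Ingrid, thing = the telescope, recipient = Clara.
Exhaustivity: at the observatory is the only setting satisfying that background.
No listed fact matches the background with a different setting. Exhaustivity holds.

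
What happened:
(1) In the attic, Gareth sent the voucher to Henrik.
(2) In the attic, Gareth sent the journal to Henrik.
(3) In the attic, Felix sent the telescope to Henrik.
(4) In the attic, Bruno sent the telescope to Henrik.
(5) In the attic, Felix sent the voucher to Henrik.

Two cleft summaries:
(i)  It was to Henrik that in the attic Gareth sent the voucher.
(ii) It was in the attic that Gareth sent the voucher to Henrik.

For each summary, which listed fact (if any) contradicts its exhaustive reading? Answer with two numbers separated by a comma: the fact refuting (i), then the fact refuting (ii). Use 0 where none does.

Summary (i) focuses "Henrik" (the recipient); background agent = Gareth, thing = the voucher, setting = in the attic. No fact matches that background with a different recipient, so 0.
Summary (ii) focuses "in the attic" (the setting); background agent = Gareth, thing = the voucher, recipient = Henrik. No fact matches that background with a different setting, so 0.

0, 0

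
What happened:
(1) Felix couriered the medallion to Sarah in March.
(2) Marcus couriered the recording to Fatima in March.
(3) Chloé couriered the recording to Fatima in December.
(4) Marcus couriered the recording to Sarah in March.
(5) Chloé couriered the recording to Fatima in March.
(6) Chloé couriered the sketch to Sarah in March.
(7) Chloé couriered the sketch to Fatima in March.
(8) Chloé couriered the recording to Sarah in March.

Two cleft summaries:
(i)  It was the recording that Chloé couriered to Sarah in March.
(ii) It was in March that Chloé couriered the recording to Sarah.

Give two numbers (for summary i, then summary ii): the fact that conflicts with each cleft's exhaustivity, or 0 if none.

Summary (i) focuses "the recording" (the thing); background same agent, recipient, setting (Chloé / Sarah / in March). Fact (6) matches that background with thing = the sketch — refutes (i).
Summary (ii) focuses "in March" (the setting); background same agent, thing, recipient (Chloé / the recording / Sarah). No fact matches that background with a different setting, so 0.

6, 0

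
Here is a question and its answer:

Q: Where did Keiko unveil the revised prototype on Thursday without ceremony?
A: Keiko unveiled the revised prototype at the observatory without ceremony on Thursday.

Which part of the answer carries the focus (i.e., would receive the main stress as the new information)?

at the observatory

The wh-word "where" asks about the location.
In the answer, "Keiko", "the revised prototype", "without ceremony" and "on Thursday" are given — repeated from the question.
The constituent filling the location gap is "at the observatory"; that is the focus and would carry nuclear stress.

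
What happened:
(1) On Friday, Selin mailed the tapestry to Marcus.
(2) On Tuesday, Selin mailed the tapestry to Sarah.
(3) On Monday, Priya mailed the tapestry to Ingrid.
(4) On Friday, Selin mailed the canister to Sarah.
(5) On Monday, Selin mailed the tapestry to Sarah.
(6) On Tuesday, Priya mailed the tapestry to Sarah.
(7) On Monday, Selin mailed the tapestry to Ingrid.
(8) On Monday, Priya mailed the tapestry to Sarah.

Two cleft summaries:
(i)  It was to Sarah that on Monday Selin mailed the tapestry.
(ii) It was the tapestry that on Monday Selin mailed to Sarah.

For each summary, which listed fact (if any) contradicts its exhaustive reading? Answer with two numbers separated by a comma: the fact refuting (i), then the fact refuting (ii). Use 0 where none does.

7, 0

(i): focus "Sarah". Looking for agent = Selin, thing = the tapestry, setting = on Monday with some other recipient — fact (7) has Ingrid there. Refuted.
(ii): focus "the tapestry". No fact shares agent = Selin, recipient = Sarah, setting = on Monday with a different thing. 0.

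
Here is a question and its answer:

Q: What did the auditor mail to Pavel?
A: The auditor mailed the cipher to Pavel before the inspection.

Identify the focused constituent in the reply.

The wh-word "what" asks about the direct object.
In the answer, "the auditor" and "to Pavel" are given — repeated from the question.
"before the inspection" is also new, but it specifies the time, which is not what the question asks about — so it is not the focus.
The constituent filling the direct object gap is "the cipher"; that is the focus.

the cipher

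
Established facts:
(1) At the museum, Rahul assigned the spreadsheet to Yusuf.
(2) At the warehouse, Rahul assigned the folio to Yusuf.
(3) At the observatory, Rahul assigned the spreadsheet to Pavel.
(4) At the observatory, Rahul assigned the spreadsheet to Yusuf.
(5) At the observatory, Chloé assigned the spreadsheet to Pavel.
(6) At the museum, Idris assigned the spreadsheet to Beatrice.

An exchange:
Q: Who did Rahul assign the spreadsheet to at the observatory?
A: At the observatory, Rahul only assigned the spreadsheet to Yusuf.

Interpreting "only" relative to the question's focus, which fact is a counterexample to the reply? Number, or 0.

3

Answering "Who did ... to ...?" puts focus on the recipient — here, "Yusuf".
"Only" then excludes alternative recipients while the background — Rahul as agent and the spreadsheet as thing and at the observatory as setting — is held fixed.
Fact (3) shares the background with a different recipient (Pavel) — counterexample.
(Fact (1) would refute a reading with focus on the setting — but that is not what the question asks.)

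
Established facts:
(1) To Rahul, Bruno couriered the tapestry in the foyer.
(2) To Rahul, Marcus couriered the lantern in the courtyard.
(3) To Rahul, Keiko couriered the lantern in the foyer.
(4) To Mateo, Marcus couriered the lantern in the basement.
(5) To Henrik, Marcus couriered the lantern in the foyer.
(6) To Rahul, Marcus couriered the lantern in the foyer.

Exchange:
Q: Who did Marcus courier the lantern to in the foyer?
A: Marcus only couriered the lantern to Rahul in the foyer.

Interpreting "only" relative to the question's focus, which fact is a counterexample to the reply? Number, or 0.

5

The question "Who did ... to ...?" targets the recipient, so in the reply the focus falls on "Rahul".
So "only" ranges over recipients; the rest (same agent, thing, setting (Marcus / the lantern / in the foyer)) is presupposed.
Fact (5) shares the background with a different recipient (Henrik) — counterexample.
(Fact (2) would refute a reading with focus on the setting — but that is not what the question asks.)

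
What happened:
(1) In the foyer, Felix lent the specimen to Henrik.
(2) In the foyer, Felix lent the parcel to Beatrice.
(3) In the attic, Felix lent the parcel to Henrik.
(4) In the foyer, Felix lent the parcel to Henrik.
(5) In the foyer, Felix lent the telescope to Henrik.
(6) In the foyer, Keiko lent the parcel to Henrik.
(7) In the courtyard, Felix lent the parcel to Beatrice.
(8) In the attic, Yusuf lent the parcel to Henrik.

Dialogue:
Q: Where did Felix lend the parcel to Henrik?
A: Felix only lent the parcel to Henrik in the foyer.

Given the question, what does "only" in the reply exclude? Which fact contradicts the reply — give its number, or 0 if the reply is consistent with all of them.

The question "Where did ...?" targets the setting, so in the reply the focus falls on "in the foyer".
"Only" then excludes alternative settings while the background — same agent, thing, recipient (Felix / the parcel / Henrik) — is held fixed.
Fact (3) keeps same agent, thing, recipient (Felix / the parcel / Henrik) but has setting = in the attic; that refutes the reply.
(Fact (2) would refute a reading with focus on the recipient — but that is not what the question asks.)

3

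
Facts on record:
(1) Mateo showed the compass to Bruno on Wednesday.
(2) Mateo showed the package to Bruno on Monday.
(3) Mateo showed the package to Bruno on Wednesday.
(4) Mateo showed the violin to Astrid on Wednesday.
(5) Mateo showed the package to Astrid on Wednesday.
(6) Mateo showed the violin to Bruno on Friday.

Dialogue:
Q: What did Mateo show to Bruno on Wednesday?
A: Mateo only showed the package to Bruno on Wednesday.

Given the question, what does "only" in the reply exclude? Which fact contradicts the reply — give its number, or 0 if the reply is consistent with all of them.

The question "What did ...?" targets the thing, so in the reply the focus falls on "the package".
"Only" then excludes alternative things while the background — same agent, recipient, setting (Mateo / Bruno / on Wednesday) — is held fixed.
Fact (1) keeps same agent, recipient, setting (Mateo / Bruno / on Wednesday) but has thing = the compass; that refutes the reply.
(Fact (2) would refute a reading with focus on the setting — but that is not what the question asks.)

1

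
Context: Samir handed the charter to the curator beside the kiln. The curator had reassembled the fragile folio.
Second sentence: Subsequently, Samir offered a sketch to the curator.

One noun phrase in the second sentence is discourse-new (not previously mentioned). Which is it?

a sketch

"Samir" and "the curator" in the second sentence are given — already mentioned in the context.
"a sketch" has no antecedent in the context; it is discourse-new (the indefinite article also signals a new referent).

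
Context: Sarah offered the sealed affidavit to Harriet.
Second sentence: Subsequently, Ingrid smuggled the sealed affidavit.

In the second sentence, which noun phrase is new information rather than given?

Ingrid

"the sealed affidavit" in the second sentence is given — already mentioned in the context.
"Ingrid" has no antecedent in the context; it is discourse-new.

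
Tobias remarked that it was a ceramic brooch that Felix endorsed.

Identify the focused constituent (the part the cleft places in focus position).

In an it-cleft "It was X that/who ...", the clefted constituent X is the focus; the that/who-clause expresses the presupposed open proposition.
Here the focus is "a ceramic brooch". The backgrounded (presupposed) material includes "Felix".

a ceramic brooch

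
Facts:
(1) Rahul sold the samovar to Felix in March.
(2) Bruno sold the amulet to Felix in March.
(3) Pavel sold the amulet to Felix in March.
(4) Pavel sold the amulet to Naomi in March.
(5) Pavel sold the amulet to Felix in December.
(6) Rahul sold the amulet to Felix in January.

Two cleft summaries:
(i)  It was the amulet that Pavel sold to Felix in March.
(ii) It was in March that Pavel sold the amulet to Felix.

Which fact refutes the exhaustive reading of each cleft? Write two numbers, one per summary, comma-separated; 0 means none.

0, 5

(i): focus "the amulet". No fact shares agent = Pavel, recipient = Felix, setting = in March with a different thing. 0.
(ii): focus "in March". Looking for agent = Pavel, thing = the amulet, recipient = Felix with some other setting — fact (5) has in December there. Refuted.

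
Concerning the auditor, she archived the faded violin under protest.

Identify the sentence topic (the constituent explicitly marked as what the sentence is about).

The construction explicitly marks "the auditor" as what the sentence is about — the topic.
The remainder of the clause is the comment (what is said about the topic).

the auditor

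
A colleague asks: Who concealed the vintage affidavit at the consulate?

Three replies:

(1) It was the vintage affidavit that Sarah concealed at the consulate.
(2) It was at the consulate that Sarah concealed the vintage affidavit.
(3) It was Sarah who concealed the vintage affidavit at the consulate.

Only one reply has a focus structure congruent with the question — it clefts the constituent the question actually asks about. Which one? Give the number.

The question word "who" targets the subject (agent).
Option (1) clefts "the vintage affidavit" — the direct object, not what was asked.
Option (2) clefts "at the consulate" — the location, not what was asked.
Option (3) clefts "Sarah" — that matches what the question asks about.
So the congruent reply is (3).

3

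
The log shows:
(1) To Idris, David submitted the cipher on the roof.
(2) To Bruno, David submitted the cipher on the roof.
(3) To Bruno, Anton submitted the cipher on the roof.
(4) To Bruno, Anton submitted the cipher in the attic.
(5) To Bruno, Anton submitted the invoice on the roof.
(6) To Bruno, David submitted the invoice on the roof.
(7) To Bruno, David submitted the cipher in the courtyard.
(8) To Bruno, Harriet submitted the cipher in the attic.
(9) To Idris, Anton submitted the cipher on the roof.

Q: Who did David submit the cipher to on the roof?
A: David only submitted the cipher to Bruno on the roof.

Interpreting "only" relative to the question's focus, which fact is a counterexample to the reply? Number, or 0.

1

Answering "Who did ... to ...?" puts focus on the recipient — here, "Bruno".
"Only" then excludes alternative recipients while the background — same agent, thing, setting (David / the cipher / on the roof) — is held fixed.
Fact (1) shares the background with a different recipient (Idris) — counterexample.
(Fact (7) would refute a reading with focus on the setting — but that is not what the question asks.)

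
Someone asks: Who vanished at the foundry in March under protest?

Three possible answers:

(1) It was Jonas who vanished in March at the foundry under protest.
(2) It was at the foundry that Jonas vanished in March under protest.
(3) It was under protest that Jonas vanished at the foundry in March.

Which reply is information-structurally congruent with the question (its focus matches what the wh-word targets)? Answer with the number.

1

The question word "who" targets the subject (agent).
Option (1) clefts "Jonas" — that matches what the question asks about.
Option (2) clefts "at the foundry" — the location, not what was asked.
Option (3) clefts "under protest" — the manner, not what was asked.
So the congruent reply is (1).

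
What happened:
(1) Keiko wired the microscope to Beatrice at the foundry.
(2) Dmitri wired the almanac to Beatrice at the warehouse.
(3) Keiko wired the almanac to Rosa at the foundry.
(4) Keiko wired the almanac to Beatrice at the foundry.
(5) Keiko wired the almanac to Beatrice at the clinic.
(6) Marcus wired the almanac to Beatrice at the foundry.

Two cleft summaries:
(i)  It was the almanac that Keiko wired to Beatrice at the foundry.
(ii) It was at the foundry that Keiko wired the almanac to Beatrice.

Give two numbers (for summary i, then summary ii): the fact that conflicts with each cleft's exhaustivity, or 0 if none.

Summary (i) focuses "the almanac" (the thing); background agent = Keiko, recipient = Beatrice, setting = at the foundry. Fact (1) matches that background with thing = the microscope — refutes (i).
Summary (ii) focuses "at the foundry" (the setting); background agent = Keiko, thing = the almanac, recipient = Beatrice. Fact (5) matches that background with setting = at the clinic — refutes (ii).

1, 5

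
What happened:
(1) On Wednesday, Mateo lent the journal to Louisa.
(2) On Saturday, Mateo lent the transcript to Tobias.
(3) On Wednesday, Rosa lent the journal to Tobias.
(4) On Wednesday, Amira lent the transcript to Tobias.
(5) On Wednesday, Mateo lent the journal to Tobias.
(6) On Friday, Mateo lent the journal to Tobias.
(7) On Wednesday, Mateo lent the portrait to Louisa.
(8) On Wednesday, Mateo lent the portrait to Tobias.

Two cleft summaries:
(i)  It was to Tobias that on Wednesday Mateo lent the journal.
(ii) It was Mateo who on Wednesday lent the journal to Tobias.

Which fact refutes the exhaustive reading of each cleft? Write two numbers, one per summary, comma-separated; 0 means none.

(i): focus "Tobias". Looking for agent = Mateo, thing = the journal, setting = on Wednesday with some other recipient — fact (1) has Louisa there. Refuted.
(ii): focus "Mateo". Looking for thing = the journal, recipient = Tobias, setting = on Wednesday with some other agent — fact (3) has Rosa there. Refuted.

1, 3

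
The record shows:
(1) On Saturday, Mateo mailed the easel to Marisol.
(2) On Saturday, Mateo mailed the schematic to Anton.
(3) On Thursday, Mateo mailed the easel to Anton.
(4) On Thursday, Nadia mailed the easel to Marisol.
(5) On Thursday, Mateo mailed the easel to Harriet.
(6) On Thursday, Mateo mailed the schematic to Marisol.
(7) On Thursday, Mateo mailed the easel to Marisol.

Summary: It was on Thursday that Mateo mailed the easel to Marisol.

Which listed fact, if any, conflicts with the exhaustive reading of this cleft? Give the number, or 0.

The cleft puts "on Thursday" in focus and presupposes the open proposition with same agent, thing, recipient (Mateo / the easel / Marisol).
Exhaustivity: on Thursday is the only setting satisfying that background.
Fact (1) shares the background but with setting = on Saturday; exhaustivity is violated.

1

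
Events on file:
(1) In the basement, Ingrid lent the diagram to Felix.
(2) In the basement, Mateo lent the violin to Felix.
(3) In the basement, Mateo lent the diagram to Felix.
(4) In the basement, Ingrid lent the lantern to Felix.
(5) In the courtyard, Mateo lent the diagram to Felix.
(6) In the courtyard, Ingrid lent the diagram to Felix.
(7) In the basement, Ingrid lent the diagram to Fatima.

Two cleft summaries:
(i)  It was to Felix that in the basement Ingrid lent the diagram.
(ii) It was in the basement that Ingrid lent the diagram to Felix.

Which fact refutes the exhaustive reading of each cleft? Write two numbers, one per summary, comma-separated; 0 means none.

7, 6

(i): focus "Felix". Looking for same agent, thing, setting (Ingrid / the diagram / in the basement) with some other recipient — fact (7) has Fatima there. Refuted.
(ii): focus "in the basement". Looking for same agent, thing, recipient (Ingrid / the diagram / Felix) with some other setting — fact (6) has in the courtyard there. Refuted.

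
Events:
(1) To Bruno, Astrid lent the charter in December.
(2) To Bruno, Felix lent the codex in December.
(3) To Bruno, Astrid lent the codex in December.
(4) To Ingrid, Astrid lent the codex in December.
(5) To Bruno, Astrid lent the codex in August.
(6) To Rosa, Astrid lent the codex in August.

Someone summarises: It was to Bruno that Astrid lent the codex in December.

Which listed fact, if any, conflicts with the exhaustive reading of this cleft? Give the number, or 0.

4

Focus of the cleft: "Bruno" (the recipient). Presupposed background: agent = Astrid, thing = the codex, setting = in December.
Exhaustivity: Bruno is the only recipient satisfying that background.
Fact (4) shares the background but with recipient = Ingrid; exhaustivity is violated.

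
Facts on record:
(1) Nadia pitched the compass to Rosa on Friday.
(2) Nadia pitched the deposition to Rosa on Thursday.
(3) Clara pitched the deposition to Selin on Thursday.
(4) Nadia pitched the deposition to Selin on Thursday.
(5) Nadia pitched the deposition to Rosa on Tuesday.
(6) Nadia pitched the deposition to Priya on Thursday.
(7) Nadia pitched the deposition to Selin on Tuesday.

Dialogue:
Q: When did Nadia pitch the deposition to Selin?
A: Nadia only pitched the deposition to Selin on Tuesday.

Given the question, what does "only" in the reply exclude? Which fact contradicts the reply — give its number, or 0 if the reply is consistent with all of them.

4

The question "When did ...?" targets the setting, so in the reply the focus falls on "on Tuesday".
So "only" ranges over settings; the rest (agent = Nadia, thing = the deposition, recipient = Selin) is presupposed.
Fact (4) shares the background with a different setting (on Thursday) — counterexample.
(Fact (5) would refute a reading with focus on the recipient — but that is not what the question asks.)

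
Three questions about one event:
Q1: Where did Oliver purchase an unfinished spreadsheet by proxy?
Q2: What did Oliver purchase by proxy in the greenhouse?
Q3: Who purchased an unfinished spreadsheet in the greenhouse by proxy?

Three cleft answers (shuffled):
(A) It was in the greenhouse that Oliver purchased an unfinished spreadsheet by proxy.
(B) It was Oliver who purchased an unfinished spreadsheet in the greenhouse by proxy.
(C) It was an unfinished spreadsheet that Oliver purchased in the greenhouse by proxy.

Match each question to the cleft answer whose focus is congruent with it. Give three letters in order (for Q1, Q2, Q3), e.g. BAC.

Q1 asks about the location; cleft (A) focuses "in the greenhouse", which is the location — so Q1 → A.
Q2 asks about the direct object; cleft (C) focuses "an unfinished spreadsheet", which is the direct object — so Q2 → C.
Q3 asks about the subject (agent); cleft (B) focuses "Oliver", which is the subject (agent) — so Q3 → B.
Mapping: Q1→A, Q2→C, Q3→B.

ACB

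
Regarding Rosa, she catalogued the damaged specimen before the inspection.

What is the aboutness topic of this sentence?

The construction explicitly marks "Rosa" as what the sentence is about — the topic.
The remainder of the clause is the comment (what is said about the topic).

Rosa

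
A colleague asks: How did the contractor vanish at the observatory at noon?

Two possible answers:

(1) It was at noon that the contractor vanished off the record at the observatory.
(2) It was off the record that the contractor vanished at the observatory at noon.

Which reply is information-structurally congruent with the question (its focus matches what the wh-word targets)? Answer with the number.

The question word "how" targets the manner.
Option (1) clefts "at noon" — the time, not what was asked.
Option (2) clefts "off the record" — that matches what the question asks about.
So the congruent reply is (2).

2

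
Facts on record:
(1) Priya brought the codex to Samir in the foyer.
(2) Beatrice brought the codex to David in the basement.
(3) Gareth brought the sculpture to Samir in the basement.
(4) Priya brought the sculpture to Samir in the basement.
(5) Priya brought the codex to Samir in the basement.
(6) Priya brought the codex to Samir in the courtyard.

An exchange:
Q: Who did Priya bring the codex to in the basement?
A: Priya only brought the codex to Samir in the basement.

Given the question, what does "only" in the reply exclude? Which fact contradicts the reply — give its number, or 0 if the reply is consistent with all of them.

Answering "Who did ... to ...?" puts focus on the recipient — here, "Samir".
So "only" ranges over recipients; the rest (Priya as agent and the codex as thing and in the basement as setting) is presupposed.
No listed fact shares that background with another recipient. Nothing contradicts the reply.
(Fact (1) would refute a reading with focus on the setting — but that is not what the question asks.)

0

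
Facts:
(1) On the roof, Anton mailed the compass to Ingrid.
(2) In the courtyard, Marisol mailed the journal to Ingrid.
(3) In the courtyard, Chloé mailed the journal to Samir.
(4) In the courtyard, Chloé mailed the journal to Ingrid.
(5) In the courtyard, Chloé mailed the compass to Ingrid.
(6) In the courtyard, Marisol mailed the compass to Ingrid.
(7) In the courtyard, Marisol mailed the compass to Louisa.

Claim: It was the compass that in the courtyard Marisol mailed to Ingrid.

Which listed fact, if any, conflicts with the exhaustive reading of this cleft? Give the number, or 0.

Focus of the cleft: "the compass" (the thing). Presupposed background: same agent, recipient, setting (Marisol / Ingrid / in the courtyard).
Exhaustivity: the compass is the only thing satisfying that background.
Fact (2) shares the background but with thing = the journal; exhaustivity is violated.

2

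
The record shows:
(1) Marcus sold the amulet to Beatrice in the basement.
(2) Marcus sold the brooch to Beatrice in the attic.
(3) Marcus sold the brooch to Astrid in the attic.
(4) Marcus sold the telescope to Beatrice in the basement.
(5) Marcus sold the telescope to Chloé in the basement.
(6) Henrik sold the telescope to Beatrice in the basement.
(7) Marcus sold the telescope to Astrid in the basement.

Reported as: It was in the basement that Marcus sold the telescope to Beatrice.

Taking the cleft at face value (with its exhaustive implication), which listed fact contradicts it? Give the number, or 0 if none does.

Focus of the cleft: "in the basement" (the setting). Presupposed background: Marcus as agent and the telescope as thing and Beatrice as recipient.
The exhaustive reading says no other setting fits that background.
Every other fact differs from the presupposition on some backgrounded slot, so none challenges the exhaustivity.

0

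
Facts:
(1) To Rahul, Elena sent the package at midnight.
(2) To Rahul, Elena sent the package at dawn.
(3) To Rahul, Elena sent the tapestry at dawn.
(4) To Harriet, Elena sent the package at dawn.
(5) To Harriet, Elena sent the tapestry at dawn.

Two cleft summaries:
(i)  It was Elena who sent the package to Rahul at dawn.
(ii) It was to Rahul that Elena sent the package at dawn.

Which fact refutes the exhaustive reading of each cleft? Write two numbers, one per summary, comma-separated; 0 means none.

0, 4

(i): focus "Elena". No fact shares same thing, recipient, setting (the package / Rahul / at dawn) with a different agent. 0.
(ii): focus "Rahul". Looking for same agent, thing, setting (Elena / the package / at dawn) with some other recipient — fact (4) has Harriet there. Refuted.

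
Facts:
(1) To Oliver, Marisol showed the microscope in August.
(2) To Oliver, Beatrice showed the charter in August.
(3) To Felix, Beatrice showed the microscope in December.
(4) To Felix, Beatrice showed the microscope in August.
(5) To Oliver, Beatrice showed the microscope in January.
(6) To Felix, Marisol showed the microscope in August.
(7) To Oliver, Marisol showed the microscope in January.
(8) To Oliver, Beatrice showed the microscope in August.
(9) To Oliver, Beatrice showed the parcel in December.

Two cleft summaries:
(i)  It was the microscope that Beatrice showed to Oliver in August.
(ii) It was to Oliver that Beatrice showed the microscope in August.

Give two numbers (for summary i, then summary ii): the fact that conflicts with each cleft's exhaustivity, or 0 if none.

(i): focus "the microscope". Looking for agent = Beatrice, recipient = Oliver, setting = in August with some other thing — fact (2) has the charter there. Refuted.
(ii): focus "Oliver". Looking for agent = Beatrice, thing = the microscope, setting = in August with some other recipient — fact (4) has Felix there. Refuted.

2, 4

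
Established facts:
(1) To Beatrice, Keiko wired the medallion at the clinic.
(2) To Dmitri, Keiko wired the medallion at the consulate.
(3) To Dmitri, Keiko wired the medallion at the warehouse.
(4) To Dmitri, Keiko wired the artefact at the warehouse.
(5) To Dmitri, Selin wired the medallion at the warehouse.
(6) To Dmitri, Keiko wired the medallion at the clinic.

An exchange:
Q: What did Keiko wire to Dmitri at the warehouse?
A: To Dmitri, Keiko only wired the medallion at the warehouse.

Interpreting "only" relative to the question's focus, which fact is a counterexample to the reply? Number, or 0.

4

The question "What did ...?" targets the thing, so in the reply the focus falls on "the medallion".
"Only" then excludes alternative things while the background — Keiko as agent and Dmitri as recipient and at the warehouse as setting — is held fixed.
Fact (4) shares the background with a different thing (the artefact) — counterexample.
(Fact (2) would refute a reading with focus on the setting — but that is not what the question asks.)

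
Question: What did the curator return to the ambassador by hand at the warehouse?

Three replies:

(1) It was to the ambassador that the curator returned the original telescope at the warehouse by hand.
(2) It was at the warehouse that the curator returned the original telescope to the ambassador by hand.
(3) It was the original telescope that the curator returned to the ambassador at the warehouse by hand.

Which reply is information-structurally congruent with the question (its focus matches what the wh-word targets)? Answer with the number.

The question word "what" targets the direct object.
Option (1) clefts "to the ambassador" — the recipient, not what was asked.
Option (2) clefts "at the warehouse" — the location, not what was asked.
Option (3) clefts "the original telescope" — that matches what the question asks about.
So the congruent reply is (3).

3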